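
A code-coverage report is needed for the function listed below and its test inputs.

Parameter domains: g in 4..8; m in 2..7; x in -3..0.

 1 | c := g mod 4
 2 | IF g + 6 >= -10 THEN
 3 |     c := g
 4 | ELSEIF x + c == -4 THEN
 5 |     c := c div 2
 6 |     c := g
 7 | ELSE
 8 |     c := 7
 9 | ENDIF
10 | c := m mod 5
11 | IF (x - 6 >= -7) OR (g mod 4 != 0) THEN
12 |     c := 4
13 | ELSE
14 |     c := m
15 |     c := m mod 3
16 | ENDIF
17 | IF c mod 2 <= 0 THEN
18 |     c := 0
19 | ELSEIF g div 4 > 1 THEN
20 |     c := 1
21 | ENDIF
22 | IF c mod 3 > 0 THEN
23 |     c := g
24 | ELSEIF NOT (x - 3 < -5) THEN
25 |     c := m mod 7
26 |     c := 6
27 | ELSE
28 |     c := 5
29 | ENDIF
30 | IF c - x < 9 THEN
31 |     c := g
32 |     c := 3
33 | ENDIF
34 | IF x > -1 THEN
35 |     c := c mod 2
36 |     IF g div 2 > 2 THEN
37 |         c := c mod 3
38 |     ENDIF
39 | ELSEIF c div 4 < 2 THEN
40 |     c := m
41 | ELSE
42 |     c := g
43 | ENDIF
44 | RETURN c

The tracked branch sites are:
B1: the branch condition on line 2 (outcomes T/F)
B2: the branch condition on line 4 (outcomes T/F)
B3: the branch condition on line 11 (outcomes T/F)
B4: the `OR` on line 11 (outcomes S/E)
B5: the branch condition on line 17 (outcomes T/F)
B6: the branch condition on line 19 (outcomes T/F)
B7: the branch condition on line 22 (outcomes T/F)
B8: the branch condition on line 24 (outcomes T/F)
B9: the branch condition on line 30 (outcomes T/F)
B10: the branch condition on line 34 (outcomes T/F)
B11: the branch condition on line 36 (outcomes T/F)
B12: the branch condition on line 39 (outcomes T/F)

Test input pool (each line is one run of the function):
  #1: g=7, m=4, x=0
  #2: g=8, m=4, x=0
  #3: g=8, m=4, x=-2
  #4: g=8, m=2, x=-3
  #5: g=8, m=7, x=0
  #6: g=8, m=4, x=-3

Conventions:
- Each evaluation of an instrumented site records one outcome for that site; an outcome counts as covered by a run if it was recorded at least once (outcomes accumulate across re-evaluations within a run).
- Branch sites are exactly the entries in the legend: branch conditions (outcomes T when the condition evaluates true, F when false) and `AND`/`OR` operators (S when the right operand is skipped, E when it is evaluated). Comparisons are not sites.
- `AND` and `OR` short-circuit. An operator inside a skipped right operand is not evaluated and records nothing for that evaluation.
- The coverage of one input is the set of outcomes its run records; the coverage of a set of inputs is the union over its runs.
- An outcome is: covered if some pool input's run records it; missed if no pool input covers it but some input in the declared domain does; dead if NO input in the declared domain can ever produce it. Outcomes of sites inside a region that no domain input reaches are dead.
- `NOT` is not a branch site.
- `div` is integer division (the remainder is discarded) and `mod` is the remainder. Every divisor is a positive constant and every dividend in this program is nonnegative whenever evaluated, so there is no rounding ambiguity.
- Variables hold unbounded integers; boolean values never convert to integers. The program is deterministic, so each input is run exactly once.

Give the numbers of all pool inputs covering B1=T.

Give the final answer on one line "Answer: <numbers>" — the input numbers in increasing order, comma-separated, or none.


input #1 (g=7, m=4, x=0): hits B1=T
input #2 (g=8, m=4, x=0): hits B1=T
input #3 (g=8, m=4, x=-2): hits B1=T
input #4 (g=8, m=2, x=-3): hits B1=T
input #5 (g=8, m=7, x=0): hits B1=T
input #6 (g=8, m=4, x=-3): hits B1=T
Answer: 1, 2, 3, 4, 5, 6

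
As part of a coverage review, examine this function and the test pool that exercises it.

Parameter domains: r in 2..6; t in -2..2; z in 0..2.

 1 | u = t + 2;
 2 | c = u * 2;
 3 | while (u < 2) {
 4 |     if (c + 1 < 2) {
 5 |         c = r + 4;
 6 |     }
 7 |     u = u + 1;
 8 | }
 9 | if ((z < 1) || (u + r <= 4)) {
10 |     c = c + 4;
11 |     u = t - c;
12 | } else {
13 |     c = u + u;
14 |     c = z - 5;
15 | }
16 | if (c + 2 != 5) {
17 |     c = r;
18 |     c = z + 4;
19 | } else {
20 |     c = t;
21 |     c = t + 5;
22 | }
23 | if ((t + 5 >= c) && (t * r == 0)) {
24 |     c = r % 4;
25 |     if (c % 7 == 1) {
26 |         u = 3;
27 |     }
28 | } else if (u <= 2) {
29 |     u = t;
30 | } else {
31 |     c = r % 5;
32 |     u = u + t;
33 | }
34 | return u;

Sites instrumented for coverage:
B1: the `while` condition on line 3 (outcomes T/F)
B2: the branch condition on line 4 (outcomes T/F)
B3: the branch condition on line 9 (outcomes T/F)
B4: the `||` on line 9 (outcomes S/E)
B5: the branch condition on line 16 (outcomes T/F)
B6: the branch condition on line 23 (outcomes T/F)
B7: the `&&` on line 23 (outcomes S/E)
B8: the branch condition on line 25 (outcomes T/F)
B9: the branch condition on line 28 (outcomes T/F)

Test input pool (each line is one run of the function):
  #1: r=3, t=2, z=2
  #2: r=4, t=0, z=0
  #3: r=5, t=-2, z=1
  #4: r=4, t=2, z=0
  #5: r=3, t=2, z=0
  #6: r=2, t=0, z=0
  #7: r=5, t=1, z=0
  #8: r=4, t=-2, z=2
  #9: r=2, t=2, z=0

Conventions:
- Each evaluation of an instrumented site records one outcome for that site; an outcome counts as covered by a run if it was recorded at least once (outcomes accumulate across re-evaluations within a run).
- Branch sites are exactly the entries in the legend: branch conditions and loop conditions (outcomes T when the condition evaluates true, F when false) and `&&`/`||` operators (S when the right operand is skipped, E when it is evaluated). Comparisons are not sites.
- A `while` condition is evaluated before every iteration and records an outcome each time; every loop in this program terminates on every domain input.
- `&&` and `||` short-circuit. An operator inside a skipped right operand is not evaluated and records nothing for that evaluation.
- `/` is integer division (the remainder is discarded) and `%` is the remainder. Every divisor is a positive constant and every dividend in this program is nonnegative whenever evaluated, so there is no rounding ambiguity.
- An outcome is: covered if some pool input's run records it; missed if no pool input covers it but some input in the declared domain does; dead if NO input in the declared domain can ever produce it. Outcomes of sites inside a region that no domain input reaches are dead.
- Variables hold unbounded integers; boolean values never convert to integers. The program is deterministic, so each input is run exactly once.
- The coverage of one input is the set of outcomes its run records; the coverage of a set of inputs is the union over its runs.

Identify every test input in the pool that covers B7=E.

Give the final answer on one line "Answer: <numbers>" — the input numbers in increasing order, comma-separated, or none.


input #1 (r=3, t=2, z=2): produces B7=E
input #2 (r=4, t=0, z=0): produces B7=E
input #3 (r=5, t=-2, z=1): does not produce B7=E
input #4 (r=4, t=2, z=0): produces B7=E
input #5 (r=3, t=2, z=0): produces B7=E
input #6 (r=2, t=0, z=0): produces B7=E
input #7 (r=5, t=1, z=0): produces B7=E
input #8 (r=4, t=-2, z=2): does not produce B7=E
input #9 (r=2, t=2, z=0): produces B7=E
Answer: 1, 2, 4, 5, 6, 7, 9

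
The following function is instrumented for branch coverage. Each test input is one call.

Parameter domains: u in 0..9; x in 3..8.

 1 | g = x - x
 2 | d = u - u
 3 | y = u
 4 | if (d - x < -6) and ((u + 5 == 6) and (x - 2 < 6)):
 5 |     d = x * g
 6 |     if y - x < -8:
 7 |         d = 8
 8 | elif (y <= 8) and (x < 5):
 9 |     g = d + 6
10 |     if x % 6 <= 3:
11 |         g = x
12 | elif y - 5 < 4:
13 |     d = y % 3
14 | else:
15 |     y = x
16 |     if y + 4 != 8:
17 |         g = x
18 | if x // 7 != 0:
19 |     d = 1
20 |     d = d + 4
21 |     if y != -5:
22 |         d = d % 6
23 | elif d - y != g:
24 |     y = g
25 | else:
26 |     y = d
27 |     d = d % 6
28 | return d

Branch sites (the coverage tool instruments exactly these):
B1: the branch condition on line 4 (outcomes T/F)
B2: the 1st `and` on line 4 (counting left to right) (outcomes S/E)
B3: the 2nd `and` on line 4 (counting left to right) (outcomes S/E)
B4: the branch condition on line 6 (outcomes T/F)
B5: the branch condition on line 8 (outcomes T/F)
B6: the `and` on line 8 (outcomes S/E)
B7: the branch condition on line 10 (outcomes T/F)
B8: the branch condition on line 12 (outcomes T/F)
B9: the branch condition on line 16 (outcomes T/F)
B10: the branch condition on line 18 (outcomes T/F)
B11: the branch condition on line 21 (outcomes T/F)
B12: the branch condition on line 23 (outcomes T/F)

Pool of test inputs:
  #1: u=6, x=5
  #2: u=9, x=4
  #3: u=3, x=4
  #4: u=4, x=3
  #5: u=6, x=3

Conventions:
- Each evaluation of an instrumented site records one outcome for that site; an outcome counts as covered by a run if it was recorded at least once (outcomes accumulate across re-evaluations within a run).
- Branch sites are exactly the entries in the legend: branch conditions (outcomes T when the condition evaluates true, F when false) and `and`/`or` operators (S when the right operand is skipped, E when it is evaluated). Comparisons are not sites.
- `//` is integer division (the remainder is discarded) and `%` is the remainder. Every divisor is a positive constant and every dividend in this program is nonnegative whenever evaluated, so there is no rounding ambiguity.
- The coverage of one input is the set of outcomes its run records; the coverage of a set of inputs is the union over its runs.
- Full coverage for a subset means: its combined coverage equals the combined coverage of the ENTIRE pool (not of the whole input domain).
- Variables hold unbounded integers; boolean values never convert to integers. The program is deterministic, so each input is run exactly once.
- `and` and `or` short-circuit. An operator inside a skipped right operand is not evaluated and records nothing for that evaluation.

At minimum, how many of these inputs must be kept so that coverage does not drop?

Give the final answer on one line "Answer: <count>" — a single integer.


run #1 (u=6, x=5) runs B2->S, B1->F, B6->E, B5->F, B8->T, B10->F, B12->T; records B1=F, B2=S, B5=F, B6=E, B8=T, B10=F, B12=T
run #2 (u=9, x=4) runs B2->S, B1->F, B6->S, B5->F, B8->F, B9->F, B10->F, B12->T; records B1=F, B2=S, B5=F, B6=S, B8=F, B9=F, B10=F, B12=T
run #3 (u=3, x=4) runs B2->S, B1->F, B6->E, B5->T, B7->F, B10->F, B12->T; records B1=F, B2=S, B5=T, B6=E, B7=F, B10=F, B12=T
run #4 (u=4, x=3) runs B2->S, B1->F, B6->E, B5->T, B7->T, B10->F, B12->T; records B1=F, B2=S, B5=T, B6=E, B7=T, B10=F, B12=T
run #5 (u=6, x=3) runs B2->S, B1->F, B6->E, B5->T, B7->T, B10->F, B12->T; records B1=F, B2=S, B5=T, B6=E, B7=T, B10=F, B12=T
the full pool covers 13 outcomes: B1=F, B2=S, B5=T, B5=F, B6=S, B6=E, B7=T, B7=F, B8=T, B8=F, B9=F, B10=F, B12=T
size 1 is not enough: best union over all size-1 subsets is 8/13
size 2 is not enough: best union over all size-2 subsets is 11/13
size 3 is not enough: best union over all size-3 subsets is 12/13
size 4: inputs {1, 2, 3, 4} cover all 13 outcomes, and no lexicographically smaller subset of this size does
Answer: 4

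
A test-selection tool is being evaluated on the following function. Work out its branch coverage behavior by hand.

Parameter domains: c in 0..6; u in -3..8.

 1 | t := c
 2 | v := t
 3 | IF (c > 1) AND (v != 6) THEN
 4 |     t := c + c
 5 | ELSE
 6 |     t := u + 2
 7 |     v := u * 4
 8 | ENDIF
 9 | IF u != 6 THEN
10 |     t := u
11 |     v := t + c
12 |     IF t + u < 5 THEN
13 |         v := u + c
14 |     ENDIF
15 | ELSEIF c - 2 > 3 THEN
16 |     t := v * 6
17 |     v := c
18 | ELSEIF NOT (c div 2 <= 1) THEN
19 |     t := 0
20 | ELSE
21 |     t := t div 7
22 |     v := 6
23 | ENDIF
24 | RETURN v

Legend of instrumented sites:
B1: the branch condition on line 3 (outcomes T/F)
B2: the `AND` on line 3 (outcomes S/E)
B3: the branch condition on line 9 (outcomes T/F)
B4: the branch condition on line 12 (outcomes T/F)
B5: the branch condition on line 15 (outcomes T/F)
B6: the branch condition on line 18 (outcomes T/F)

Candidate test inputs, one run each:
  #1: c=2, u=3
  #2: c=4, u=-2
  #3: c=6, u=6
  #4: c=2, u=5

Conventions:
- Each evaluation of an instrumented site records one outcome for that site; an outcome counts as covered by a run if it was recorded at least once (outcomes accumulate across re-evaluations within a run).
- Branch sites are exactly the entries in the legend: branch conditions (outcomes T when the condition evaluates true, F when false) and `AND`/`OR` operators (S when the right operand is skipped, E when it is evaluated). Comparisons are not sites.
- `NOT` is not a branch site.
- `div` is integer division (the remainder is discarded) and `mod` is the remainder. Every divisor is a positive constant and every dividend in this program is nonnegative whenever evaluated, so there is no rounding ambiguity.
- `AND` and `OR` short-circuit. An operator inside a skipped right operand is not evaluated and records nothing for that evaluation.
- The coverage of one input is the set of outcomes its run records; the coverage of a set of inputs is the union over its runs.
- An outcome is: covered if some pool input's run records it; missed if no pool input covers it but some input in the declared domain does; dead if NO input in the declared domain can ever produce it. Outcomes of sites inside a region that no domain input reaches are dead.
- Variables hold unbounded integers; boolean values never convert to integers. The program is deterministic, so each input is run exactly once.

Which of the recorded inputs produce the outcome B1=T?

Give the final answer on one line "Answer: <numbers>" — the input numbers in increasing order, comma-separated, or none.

input #1 (c=2, u=3): covers B1=T
input #2 (c=4, u=-2): covers B1=T
input #3 (c=6, u=6): misses B1=T
input #4 (c=2, u=5): covers B1=T

Answer: 1, 2, 4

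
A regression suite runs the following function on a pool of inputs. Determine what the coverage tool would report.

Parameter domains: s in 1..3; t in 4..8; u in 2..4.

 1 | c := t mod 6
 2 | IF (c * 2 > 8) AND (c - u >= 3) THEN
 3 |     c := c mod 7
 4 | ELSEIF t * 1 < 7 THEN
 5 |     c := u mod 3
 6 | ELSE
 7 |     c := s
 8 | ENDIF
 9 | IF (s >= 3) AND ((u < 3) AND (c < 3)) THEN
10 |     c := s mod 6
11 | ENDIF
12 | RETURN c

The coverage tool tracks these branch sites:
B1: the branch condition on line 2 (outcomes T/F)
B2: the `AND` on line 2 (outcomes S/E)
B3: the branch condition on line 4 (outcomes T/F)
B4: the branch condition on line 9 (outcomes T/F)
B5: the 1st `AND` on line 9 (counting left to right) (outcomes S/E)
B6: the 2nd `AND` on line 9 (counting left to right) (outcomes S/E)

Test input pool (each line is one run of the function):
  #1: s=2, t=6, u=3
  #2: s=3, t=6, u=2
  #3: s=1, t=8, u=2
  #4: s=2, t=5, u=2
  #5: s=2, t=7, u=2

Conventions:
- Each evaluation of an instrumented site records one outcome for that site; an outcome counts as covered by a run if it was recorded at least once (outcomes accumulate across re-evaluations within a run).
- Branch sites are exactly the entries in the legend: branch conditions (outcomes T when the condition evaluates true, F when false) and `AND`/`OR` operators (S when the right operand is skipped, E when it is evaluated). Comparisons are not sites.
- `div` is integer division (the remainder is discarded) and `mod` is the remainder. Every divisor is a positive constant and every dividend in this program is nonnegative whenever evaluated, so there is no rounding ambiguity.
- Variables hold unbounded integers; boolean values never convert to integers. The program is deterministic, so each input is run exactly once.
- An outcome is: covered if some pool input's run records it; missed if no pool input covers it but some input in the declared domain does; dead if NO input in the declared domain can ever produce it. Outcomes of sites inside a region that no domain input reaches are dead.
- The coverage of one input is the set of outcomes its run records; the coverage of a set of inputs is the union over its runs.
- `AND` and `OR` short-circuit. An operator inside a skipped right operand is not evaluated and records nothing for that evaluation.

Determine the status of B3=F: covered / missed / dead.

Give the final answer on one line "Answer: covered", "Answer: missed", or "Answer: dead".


B3=F is recorded by pool input(s) 3, 5 -> covered
Answer: covered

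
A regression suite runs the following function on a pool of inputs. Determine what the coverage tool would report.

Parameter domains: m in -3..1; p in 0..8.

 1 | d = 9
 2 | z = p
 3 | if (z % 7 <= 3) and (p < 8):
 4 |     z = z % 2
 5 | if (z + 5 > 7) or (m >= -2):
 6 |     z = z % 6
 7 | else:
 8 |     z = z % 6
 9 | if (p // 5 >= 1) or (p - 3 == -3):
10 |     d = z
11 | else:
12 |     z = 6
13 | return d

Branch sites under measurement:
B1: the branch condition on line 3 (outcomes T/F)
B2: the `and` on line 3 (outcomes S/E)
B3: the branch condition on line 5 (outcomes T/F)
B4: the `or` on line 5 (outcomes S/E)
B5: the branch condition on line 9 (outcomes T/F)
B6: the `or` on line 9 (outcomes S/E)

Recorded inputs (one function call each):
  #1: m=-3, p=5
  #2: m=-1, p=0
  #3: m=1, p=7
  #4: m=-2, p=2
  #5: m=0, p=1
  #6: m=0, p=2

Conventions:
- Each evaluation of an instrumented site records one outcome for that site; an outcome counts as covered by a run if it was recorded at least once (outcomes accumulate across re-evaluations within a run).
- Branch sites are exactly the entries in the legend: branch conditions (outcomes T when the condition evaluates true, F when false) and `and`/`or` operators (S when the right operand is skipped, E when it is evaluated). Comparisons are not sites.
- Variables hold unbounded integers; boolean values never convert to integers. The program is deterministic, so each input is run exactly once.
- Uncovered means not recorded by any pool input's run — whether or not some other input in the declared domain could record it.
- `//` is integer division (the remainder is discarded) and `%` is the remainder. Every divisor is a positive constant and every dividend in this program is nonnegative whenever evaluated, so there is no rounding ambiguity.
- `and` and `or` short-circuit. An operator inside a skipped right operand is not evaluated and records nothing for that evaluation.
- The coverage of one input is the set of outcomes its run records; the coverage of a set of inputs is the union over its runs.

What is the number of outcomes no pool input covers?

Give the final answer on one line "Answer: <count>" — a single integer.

#1 (m=-3, p=5) -> B2->S, B1->F, B4->S, B3->T, B6->S, B5->T; covered: B1=F, B2=S, B3=T, B4=S, B5=T, B6=S
#2 (m=-1, p=0) -> B2->E, B1->T, B4->E, B3->T, B6->E, B5->T; covered: B1=T, B2=E, B3=T, B4=E, B5=T, B6=E
#3 (m=1, p=7) -> B2->E, B1->T, B4->E, B3->T, B6->S, B5->T; covered: B1=T, B2=E, B3=T, B4=E, B5=T, B6=S
#4 (m=-2, p=2) -> B2->E, B1->T, B4->E, B3->T, B6->E, B5->F; covered: B1=T, B2=E, B3=T, B4=E, B5=F, B6=E
#5 (m=0, p=1) -> B2->E, B1->T, B4->E, B3->T, B6->E, B5->F; covered: B1=T, B2=E, B3=T, B4=E, B5=F, B6=E
#6 (m=0, p=2) -> B2->E, B1->T, B4->E, B3->T, B6->E, B5->F; covered: B1=T, B2=E, B3=T, B4=E, B5=F, B6=E
union over the pool: B1=T, B1=F, B2=S, B2=E, B3=T, B4=S, B4=E, B5=T, B5=F, B6=S, B6=E
uncovered (1 of 12): B3=F

Answer: 1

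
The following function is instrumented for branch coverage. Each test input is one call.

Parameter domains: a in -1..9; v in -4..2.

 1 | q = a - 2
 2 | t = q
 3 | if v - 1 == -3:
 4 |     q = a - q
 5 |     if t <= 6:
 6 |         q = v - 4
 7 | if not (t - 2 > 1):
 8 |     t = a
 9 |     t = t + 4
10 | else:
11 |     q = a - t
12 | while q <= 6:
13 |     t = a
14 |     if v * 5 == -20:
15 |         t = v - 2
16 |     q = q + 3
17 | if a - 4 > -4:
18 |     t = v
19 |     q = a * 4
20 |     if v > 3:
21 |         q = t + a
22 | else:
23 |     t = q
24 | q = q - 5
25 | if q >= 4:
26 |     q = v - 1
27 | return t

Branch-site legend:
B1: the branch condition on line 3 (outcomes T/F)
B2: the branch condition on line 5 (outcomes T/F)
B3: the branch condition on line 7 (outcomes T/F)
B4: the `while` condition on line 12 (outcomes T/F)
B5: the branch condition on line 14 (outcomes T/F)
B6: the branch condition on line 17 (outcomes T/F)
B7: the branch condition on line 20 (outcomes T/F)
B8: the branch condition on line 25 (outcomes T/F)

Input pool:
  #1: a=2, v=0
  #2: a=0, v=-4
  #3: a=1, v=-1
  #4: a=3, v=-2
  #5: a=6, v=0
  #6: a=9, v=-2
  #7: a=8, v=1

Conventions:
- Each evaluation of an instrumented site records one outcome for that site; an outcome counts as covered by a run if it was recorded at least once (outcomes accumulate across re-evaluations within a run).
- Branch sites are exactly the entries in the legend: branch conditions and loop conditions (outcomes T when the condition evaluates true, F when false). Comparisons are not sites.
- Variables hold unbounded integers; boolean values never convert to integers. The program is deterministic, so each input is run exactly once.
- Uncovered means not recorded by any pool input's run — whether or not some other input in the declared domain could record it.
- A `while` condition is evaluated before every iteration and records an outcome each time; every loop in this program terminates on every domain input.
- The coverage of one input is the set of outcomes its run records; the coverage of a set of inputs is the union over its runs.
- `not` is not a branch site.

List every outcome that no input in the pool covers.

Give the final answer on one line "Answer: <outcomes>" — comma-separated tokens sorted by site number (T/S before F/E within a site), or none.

#1 (a=2, v=0) -> covered: B1=F, B3=T, B4=T, B4=F, B5=F, B6=T, B7=F, B8=F
#2 (a=0, v=-4) -> covered: B1=F, B3=T, B4=T, B4=F, B5=T, B6=F, B8=F
#3 (a=1, v=-1) -> covered: B1=F, B3=T, B4=T, B4=F, B5=F, B6=T, B7=F, B8=F
#4 (a=3, v=-2) -> covered: B1=T, B2=T, B3=T, B4=T, B4=F, B5=F, B6=T, B7=F, B8=T
#5 (a=6, v=0) -> covered: B1=F, B3=F, B4=T, B4=F, B5=F, B6=T, B7=F, B8=T
#6 (a=9, v=-2) -> covered: B1=T, B2=F, B3=F, B4=T, B4=F, B5=F, B6=T, B7=F, B8=T
#7 (a=8, v=1) -> covered: B1=F, B3=F, B4=T, B4=F, B5=F, B6=T, B7=F, B8=T
union over the pool: B1=T, B1=F, B2=T, B2=F, B3=T, B3=F, B4=T, B4=F, B5=T, B5=F, B6=T, B6=F, B7=F, B8=T, B8=F
uncovered (1 of 16): B7=T

Answer: B7=T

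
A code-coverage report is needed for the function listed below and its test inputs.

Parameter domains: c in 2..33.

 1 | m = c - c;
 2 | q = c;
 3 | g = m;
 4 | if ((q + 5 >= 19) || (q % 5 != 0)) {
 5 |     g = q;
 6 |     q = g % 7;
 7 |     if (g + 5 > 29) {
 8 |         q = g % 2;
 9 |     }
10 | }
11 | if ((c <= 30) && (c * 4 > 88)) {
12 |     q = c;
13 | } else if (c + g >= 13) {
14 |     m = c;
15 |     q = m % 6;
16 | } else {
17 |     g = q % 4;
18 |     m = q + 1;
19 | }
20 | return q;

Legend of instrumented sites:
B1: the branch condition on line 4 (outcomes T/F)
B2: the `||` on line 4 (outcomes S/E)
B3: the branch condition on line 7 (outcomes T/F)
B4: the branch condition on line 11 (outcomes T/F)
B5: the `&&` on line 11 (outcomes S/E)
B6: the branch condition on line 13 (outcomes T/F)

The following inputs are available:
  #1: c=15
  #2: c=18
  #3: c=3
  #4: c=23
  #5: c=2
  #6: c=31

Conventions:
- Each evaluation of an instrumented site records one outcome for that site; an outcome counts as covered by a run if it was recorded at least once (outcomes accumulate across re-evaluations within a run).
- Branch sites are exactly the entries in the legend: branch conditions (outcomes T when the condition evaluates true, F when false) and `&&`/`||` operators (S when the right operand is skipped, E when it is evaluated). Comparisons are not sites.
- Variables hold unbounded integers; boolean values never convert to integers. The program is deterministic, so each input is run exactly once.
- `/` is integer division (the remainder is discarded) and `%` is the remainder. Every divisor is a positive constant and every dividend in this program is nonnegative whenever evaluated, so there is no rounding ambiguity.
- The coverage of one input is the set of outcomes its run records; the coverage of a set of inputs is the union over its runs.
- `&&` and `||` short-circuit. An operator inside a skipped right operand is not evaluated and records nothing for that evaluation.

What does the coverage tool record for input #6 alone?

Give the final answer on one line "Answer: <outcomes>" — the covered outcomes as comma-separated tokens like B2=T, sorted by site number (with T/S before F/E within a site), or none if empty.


Event log for input #6 (c=31):
  B2->S, B1->T, B3->T, B5->S, B4->F, B6->T
deduplicating events, the covered set is: B1=T, B2=S, B3=T, B4=F, B5=S, B6=T
Answer: B1=T, B2=S, B3=T, B4=F, B5=S, B6=T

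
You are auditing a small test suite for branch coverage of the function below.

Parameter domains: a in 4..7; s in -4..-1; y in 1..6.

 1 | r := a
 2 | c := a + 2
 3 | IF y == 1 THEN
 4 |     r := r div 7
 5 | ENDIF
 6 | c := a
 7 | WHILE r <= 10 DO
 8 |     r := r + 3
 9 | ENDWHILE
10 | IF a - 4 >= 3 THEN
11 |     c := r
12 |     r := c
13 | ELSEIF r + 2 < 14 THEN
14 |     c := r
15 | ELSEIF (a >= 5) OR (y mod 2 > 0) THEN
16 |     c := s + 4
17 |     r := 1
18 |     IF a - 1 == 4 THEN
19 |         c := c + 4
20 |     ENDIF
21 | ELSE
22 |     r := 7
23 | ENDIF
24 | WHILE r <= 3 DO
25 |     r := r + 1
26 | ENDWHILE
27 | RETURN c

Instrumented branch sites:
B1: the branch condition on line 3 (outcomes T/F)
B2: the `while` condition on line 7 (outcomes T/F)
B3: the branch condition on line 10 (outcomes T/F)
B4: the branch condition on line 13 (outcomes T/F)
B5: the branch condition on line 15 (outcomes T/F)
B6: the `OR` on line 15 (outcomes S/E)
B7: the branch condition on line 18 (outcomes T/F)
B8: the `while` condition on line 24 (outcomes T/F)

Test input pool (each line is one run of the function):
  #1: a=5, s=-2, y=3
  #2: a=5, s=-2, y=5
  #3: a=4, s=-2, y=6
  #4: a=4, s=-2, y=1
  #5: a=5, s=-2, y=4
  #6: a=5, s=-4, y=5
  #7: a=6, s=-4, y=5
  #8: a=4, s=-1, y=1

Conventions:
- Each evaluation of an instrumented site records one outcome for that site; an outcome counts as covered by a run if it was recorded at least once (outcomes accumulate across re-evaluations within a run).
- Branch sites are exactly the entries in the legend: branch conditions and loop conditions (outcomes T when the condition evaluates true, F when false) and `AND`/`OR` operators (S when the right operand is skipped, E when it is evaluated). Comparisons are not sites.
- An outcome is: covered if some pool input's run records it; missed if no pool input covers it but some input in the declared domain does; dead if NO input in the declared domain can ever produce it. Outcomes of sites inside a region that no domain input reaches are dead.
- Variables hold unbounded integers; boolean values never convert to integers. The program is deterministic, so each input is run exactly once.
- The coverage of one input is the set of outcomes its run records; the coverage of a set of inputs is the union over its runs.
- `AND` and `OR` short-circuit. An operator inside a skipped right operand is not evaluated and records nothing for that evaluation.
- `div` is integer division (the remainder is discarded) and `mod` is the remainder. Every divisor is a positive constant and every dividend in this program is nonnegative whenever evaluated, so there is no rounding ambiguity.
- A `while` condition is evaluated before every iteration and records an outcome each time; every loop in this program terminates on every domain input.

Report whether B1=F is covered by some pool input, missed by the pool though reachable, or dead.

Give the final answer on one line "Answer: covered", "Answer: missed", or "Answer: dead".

B1=F is recorded by pool input(s) 1, 2, 3, 5, 6, 7 -> covered

Answer: covered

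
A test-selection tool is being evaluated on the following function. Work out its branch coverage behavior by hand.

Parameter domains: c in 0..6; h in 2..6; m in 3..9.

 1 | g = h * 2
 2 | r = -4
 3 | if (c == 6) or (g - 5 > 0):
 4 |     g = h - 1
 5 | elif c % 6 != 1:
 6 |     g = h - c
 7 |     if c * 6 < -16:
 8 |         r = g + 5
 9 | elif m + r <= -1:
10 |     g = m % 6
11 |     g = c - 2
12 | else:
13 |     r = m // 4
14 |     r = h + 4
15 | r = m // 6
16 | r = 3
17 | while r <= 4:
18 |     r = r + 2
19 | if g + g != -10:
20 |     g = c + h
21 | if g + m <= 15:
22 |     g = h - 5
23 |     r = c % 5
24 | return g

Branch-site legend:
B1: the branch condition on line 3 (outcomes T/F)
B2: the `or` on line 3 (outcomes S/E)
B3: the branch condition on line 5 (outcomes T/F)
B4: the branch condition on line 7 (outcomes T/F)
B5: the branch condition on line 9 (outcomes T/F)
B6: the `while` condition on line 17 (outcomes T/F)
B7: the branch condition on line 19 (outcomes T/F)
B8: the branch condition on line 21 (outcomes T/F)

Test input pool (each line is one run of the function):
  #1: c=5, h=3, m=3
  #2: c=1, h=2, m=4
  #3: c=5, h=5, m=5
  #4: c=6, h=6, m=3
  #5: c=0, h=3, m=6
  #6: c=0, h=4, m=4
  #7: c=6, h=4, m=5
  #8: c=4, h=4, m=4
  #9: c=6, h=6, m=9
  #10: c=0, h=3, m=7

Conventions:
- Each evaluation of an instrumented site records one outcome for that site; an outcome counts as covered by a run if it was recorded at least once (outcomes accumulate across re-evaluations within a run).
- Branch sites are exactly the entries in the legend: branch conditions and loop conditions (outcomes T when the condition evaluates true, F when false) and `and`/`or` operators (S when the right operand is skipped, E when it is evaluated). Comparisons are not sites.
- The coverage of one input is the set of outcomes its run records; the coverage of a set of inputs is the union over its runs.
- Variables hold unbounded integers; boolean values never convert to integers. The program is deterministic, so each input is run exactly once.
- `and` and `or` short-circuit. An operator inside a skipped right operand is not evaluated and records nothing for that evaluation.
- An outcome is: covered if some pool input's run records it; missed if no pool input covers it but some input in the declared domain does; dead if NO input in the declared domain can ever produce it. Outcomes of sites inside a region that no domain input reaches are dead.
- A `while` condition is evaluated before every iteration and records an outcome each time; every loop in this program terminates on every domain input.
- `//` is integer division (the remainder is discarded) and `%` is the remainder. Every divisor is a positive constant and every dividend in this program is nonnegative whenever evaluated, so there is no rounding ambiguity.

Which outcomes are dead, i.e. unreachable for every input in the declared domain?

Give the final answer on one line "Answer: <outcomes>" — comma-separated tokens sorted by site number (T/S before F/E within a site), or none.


running all 245 domain inputs and tallying outcomes:
  B4=T: no domain input ever produces it -> dead
  B7=F: no domain input ever produces it -> dead
  reachable outcomes have witnesses, e.g. B1=T (e.g. c=0, h=3, m=3), B1=F (e.g. c=0, h=2, m=3), B2=S (e.g. c=6, h=2, m=3), B2=E (e.g. c=0, h=2, m=3)
Answer: B4=T, B7=F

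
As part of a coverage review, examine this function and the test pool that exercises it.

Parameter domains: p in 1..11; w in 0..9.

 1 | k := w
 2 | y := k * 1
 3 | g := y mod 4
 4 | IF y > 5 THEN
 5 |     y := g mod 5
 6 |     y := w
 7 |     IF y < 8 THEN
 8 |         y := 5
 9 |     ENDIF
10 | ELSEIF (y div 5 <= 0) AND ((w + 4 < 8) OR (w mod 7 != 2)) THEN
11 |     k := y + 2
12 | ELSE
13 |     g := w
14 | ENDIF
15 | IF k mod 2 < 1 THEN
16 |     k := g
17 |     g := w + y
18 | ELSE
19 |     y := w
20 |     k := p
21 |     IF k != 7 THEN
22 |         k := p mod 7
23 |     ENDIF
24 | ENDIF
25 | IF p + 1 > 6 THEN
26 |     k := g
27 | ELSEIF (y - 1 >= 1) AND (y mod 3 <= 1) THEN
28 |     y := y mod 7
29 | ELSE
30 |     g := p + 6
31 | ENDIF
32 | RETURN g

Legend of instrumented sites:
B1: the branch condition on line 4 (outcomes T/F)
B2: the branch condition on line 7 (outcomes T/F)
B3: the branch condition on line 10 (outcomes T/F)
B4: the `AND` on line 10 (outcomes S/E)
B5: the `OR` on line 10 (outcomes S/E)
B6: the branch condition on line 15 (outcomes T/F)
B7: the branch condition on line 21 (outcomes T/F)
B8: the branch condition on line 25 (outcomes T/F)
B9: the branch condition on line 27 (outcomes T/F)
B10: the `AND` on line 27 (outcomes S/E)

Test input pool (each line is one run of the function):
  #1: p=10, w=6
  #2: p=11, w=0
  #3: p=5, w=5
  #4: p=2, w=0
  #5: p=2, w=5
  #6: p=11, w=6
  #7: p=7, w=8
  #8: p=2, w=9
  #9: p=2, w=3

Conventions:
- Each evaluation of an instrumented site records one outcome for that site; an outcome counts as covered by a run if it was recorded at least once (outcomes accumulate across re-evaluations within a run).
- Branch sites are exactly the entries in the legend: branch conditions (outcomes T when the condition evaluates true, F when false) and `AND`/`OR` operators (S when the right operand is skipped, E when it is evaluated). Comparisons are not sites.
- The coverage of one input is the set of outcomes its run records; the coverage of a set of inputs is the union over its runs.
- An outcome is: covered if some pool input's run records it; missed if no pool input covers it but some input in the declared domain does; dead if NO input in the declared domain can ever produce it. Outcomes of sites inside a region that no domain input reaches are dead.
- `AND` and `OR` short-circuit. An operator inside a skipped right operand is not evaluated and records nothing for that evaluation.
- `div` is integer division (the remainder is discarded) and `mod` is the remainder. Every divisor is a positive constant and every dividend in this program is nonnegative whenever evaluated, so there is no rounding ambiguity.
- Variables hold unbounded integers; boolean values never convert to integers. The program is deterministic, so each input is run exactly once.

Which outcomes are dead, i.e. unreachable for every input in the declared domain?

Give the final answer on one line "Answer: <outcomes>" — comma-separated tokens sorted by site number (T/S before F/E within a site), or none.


sweeping the full domain (110 inputs) for each outcome:
  reachable outcomes have witnesses, e.g. B1=T (e.g. p=1, w=6), B1=F (e.g. p=1, w=0), B2=T (e.g. p=1, w=6), B2=F (e.g. p=1, w=8)
Answer: none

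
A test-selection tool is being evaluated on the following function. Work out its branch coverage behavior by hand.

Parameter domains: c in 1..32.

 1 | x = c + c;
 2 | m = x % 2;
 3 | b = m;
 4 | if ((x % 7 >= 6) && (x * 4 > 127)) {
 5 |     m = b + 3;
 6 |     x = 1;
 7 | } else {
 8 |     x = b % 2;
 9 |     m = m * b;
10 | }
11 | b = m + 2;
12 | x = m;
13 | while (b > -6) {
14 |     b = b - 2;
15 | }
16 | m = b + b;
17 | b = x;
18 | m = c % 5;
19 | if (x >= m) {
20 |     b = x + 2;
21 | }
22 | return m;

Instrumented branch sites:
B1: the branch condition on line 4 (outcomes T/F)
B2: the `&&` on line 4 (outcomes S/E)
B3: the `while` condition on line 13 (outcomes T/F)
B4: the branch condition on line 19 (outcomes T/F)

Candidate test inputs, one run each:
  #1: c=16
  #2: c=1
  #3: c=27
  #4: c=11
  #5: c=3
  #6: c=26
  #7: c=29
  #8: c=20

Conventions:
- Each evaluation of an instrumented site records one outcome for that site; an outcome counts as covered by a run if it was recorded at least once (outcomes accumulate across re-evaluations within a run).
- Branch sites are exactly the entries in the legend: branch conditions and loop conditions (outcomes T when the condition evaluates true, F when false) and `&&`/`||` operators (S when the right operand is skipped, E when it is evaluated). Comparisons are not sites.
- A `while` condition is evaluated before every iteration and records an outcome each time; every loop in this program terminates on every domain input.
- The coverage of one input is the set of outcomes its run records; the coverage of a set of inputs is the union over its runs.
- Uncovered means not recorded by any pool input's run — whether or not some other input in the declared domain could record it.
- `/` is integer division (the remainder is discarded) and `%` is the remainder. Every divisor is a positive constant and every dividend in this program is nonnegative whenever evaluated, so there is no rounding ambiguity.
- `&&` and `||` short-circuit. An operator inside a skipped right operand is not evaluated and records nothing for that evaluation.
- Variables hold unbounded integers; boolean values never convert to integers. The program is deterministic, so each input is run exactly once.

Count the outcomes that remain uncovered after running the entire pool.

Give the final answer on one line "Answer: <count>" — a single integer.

input #1 (c=16): events B2->S, B1->F, B3->T, B3->T, B3->T, B3->T, B3->F, B4->F; covers B1=F, B2=S, B3=T, B3=F, B4=F
input #2 (c=1): events B2->S, B1->F, B3->T, B3->T, B3->T, B3->T, B3->F, B4->F; covers B1=F, B2=S, B3=T, B3=F, B4=F
input #3 (c=27): events B2->S, B1->F, B3->T, B3->T, B3->T, B3->T, B3->F, B4->F; covers B1=F, B2=S, B3=T, B3=F, B4=F
input #4 (c=11): events B2->S, B1->F, B3->T, B3->T, B3->T, B3->T, B3->F, B4->F; covers B1=F, B2=S, B3=T, B3=F, B4=F
input #5 (c=3): events B2->E, B1->F, B3->T, B3->T, B3->T, B3->T, B3->F, B4->F; covers B1=F, B2=E, B3=T, B3=F, B4=F
input #6 (c=26): events B2->S, B1->F, B3->T, B3->T, B3->T, B3->T, B3->F, B4->F; covers B1=F, B2=S, B3=T, B3=F, B4=F
input #7 (c=29): events B2->S, B1->F, B3->T, B3->T, B3->T, B3->T, B3->F, B4->F; covers B1=F, B2=S, B3=T, B3=F, B4=F
input #8 (c=20): events B2->S, B1->F, B3->T, B3->T, B3->T, B3->T, B3->F, B4->T; covers B1=F, B2=S, B3=T, B3=F, B4=T
union over the pool: B1=F, B2=S, B2=E, B3=T, B3=F, B4=T, B4=F
uncovered (1 of 8): B1=T

Answer: 1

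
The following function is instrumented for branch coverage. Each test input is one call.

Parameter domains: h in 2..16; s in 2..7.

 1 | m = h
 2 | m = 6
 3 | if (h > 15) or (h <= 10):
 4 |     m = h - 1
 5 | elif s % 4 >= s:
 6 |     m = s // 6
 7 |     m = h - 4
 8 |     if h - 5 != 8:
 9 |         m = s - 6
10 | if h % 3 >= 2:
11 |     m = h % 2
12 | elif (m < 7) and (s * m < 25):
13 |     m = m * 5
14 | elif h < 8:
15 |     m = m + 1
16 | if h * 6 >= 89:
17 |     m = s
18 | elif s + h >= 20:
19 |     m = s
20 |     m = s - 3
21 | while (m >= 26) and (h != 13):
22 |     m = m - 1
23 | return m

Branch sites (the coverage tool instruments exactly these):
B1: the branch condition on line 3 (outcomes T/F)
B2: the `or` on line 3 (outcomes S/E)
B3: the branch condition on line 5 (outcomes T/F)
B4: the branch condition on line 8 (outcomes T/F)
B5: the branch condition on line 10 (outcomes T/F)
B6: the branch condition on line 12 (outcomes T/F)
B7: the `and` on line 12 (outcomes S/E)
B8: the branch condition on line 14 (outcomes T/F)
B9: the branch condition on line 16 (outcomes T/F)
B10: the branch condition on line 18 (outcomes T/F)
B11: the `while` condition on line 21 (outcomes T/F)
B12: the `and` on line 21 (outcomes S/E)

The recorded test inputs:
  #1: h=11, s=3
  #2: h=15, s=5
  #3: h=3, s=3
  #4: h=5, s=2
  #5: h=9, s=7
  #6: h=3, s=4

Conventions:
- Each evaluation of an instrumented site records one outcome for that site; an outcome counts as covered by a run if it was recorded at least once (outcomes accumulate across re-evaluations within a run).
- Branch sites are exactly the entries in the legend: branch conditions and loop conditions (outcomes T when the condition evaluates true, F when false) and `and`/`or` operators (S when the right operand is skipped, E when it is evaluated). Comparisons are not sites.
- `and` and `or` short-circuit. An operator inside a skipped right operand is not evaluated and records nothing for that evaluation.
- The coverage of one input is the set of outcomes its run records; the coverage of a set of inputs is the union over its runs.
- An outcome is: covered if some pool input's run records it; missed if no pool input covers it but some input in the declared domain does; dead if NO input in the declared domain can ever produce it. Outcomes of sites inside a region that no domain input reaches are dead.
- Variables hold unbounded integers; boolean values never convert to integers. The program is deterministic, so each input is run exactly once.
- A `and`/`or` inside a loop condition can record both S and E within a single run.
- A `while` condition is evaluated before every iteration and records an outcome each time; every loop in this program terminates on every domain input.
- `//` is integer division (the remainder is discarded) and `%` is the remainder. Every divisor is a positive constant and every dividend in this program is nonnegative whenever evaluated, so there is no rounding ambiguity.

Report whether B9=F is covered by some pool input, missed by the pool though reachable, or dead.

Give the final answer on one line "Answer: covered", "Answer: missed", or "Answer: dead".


B9=F is recorded by pool input(s) 1, 3, 4, 5, 6 -> covered
Answer: covered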